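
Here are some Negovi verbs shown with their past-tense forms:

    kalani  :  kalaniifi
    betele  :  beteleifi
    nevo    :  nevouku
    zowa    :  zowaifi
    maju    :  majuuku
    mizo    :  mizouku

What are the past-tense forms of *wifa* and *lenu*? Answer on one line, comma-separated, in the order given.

The suffix is conditioned by the last vowel: -uku when the last vowel of the stem is a rounded vowel (*nevo*, *maju*, *mizo*); -ifi when the last vowel of the stem is an unrounded vowel (*kalani*, *betele*, *zowa*).
The last vowel of *wifa* is /a/, which is an unrounded vowel, so the suffix is -ifi, giving *wifaifi*.
The last vowel of *lenu* is /u/, which is a rounded vowel, so the suffix is -uku, giving *lenuuku*.

wifaifi, lenuuku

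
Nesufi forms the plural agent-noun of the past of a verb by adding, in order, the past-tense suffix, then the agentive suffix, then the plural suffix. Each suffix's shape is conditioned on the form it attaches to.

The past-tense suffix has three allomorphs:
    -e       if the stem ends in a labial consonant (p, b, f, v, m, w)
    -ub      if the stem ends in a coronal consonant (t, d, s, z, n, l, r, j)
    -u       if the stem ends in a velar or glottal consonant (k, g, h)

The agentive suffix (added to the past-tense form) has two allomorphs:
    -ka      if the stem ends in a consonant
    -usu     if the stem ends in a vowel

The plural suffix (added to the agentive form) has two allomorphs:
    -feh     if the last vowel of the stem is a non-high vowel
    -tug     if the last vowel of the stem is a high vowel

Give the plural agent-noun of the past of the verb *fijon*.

fijonubkafeh

The final consonant of *fijon* is /n/, which is coronal, so the past-tense suffix is -ub, giving *fijonub*.
Since the final sound of the past-tense form *fijonub* is /b/ (a consonant), it takes -ka, giving *fijonubka*.
Since the last vowel of the agentive form *fijonubka* is /a/ (a non-high vowel), it takes -feh, giving *fijonubkafeh*.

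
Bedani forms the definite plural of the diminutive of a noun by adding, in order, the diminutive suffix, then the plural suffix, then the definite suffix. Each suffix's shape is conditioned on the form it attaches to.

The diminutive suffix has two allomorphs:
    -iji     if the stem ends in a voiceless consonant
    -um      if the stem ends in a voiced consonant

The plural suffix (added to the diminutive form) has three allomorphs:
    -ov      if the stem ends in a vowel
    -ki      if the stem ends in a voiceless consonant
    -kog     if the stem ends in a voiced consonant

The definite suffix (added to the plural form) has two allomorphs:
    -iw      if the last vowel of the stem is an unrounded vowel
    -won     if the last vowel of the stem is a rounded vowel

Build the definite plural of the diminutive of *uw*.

uwumkogwon

Since the final consonant of *uw* is /w/ (voiced), it takes -um, giving *uwum*.
The diminutive form *uwum* — final sound /m/ (a voiced consonant) → -kog → *uwumkog*.
Since the last vowel of the plural form *uwumkog* is /o/ (a rounded vowel), it takes -won, giving *uwumkogwon*.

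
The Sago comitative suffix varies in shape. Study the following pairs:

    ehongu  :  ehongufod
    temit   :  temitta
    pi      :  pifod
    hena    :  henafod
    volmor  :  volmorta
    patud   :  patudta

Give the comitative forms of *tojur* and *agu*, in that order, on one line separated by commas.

tojurta, agufod

The alternation tracks the final sound of the stem — -ta when the stem ends in a consonant (*temit*, *volmor*, *patud*); -fod when the stem ends in a vowel (*ehongu*, *pi*, *hena*).
*tojur*: final sound = /r/, a consonant → -ta → *tojurta*.
*agu* — final sound /u/ (a vowel) → -fod → *agufod*.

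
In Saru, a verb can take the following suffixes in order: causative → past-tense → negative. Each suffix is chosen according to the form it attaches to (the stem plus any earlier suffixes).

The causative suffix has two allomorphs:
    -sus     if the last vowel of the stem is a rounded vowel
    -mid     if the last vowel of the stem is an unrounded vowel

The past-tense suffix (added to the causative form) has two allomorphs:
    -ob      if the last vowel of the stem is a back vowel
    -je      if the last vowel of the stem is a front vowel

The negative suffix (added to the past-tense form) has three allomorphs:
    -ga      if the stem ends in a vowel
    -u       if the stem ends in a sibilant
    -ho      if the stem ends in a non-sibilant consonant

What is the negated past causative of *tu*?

tususobho

Since the last vowel of *tu* is /u/ (a rounded vowel), it takes -sus, giving *tusus*.
Since the last vowel of the causative form *tusus* is /u/ (a back vowel), it takes -ob, giving *tususob*.
Since the final sound of the past-tense form *tususob* is /b/ (a non-sibilant consonant), it takes -ho, giving *tususobho*.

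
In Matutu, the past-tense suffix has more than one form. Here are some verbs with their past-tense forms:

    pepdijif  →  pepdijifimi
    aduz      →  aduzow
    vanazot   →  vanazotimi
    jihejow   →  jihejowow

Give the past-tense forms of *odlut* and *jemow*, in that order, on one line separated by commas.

odlutimi, jemowow

The pattern is voicing of the final consonant: -imi when the stem ends in a voiceless consonant (*pepdijif*, *vanazot*); -ow when the stem ends in a voiced consonant (*aduz*, *jihejow*).
*odlut*: final consonant = /t/, voiceless → -imi → *odlutimi*.
The final consonant of *jemow* is /w/, which is voiced, so the suffix is -ow, giving *jemowow*.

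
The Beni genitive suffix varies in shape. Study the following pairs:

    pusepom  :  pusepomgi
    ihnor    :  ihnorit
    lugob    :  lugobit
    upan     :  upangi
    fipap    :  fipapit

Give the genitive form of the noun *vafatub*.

vafatubit

The suffix is conditioned by the final consonant: -gi when the stem ends in a nasal (*pusepom*, *upan*); -it when the stem ends in a non-nasal consonant (*ihnor*, *lugob*, *fipap*).
*vafatub*: final consonant = /b/, non-nasal → -it → *vafatubit*.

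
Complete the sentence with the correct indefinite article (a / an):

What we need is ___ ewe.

The indefinite article is chosen by the initial *sound* of the following word, not its spelling.
*ewe* begins with the sound /juː/ (pronounced /juː/) — a consonant sound.
So the article is *a*: What we need is a ewe.

a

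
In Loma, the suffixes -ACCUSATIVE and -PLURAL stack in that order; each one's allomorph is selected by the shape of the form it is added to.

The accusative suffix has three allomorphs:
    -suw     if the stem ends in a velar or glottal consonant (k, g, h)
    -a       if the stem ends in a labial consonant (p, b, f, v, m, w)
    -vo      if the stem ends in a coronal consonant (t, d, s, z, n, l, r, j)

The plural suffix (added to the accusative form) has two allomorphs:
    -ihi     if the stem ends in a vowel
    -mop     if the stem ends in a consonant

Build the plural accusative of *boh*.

*boh*: final consonant = /h/, velar/glottal → -suw → *bohsuw*.
The final sound of the accusative form *bohsuw* is /w/, which is a consonant, so the plural suffix is -mop, giving *bohsuwmop*.

bohsuwmop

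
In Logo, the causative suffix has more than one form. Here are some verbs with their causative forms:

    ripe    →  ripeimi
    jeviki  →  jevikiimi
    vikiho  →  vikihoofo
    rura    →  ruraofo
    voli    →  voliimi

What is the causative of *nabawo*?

The alternation tracks the last vowel of the stem — -imi when the last vowel of the stem is a front vowel (*ripe*, *jeviki*, *voli*); -ofo when the last vowel of the stem is a back vowel (*vikiho*, *rura*).
*nabawo*: last vowel = /o/, a back vowel → -ofo → *nabawoofo*.

nabawoofo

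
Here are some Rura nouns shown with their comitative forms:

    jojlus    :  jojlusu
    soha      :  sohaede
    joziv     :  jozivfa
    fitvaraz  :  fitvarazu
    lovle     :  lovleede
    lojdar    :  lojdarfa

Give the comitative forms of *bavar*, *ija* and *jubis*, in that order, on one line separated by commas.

The alternation tracks the final sound of the stem — -u when the stem ends in a sibilant (*jojlus*, *fitvaraz*); -fa when the stem ends in a non-sibilant consonant (*joziv*, *lojdar*); -ede when the stem ends in a vowel (*soha*, *lovle*).
The final sound of *bavar* is /r/, which is a non-sibilant consonant, so the suffix is -fa, giving *bavarfa*.
*ija*: final sound = /a/, a vowel → -ede → *ijaede*.
*jubis*: final sound = /s/, a sibilant → -u → *jubisu*.

bavarfa, ijaede, jubisu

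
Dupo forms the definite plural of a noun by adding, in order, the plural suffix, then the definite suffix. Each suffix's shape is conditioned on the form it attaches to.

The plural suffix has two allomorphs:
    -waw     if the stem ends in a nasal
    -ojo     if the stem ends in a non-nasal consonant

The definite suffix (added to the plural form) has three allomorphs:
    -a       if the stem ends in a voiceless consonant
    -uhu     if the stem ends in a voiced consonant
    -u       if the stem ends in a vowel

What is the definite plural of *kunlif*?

*kunlif* — final consonant /f/ (non-nasal) → -ojo → *kunlifojo*.
The plural form *kunlifojo* — final sound /o/ (a vowel) → -u → *kunlifojou*.

kunlifojou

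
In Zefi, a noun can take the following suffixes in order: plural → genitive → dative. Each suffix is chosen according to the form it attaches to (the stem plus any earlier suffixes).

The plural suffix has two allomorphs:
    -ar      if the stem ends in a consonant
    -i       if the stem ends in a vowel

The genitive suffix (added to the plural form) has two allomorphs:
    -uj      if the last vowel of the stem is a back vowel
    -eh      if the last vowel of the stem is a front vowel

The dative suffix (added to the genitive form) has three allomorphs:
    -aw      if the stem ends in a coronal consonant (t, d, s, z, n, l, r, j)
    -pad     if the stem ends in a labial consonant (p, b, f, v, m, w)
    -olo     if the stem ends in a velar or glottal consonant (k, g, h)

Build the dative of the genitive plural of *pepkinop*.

pepkinoparujaw

*pepkinop* — final sound /p/ (a consonant) → -ar → *pepkinopar*.
The plural form *pepkinopar*: last vowel = /a/, a back vowel → -uj → *pepkinoparuj*.
The genitive form *pepkinoparuj*: final consonant = /j/, coronal → -aw → *pepkinoparujaw*.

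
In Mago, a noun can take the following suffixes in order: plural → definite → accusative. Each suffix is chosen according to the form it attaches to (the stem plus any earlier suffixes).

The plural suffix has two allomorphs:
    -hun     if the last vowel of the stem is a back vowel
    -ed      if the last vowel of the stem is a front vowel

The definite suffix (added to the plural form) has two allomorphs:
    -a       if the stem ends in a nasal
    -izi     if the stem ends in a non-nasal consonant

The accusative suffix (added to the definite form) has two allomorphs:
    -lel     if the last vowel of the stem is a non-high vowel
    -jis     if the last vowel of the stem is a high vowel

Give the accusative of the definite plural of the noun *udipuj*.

udipujhunalel

Since the last vowel of *udipuj* is /u/ (a back vowel), it takes -hun, giving *udipujhun*.
Since the final consonant of the plural form *udipujhun* is /n/ (a nasal), it takes -a, giving *udipujhuna*.
The definite form *udipujhuna*: last vowel = /a/, a non-high vowel → -lel → *udipujhunalel*.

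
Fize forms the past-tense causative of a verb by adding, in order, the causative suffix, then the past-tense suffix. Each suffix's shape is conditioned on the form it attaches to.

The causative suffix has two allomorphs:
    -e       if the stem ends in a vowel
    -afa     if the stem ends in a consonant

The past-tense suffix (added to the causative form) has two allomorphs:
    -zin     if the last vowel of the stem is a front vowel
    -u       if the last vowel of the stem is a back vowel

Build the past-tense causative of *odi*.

The final sound of *odi* is /i/, which is a vowel, so the causative suffix is -e, giving *odie*.
The causative form *odie* — last vowel /e/ (a front vowel) → -zin → *odiezin*.

odiezin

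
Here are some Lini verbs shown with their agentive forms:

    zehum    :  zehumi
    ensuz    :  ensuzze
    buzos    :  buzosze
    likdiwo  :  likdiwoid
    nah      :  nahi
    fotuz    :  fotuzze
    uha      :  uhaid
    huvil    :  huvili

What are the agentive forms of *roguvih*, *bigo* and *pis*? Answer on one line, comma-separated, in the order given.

roguvihi, bigoid, pisze

Looking at the final sound of each stem: -ze when the stem ends in a sibilant (*ensuz*, *buzos*, *fotuz*); -i when the stem ends in a non-sibilant consonant (*zehum*, *nah*, *huvil*); -id when the stem ends in a vowel (*likdiwo*, *uha*).
Since the final sound of *roguvih* is /h/ (a non-sibilant consonant), it takes -i, giving *roguvihi*.
*bigo*: final sound = /o/, a vowel → -id → *bigoid*.
Since the final sound of *pis* is /s/ (a sibilant), it takes -ze, giving *pisze*.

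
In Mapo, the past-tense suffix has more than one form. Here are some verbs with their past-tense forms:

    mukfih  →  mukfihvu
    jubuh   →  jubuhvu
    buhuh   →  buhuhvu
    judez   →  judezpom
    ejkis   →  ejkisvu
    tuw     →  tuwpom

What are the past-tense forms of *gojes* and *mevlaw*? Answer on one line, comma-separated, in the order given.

gojesvu, mevlawpom

The pattern is voicing of the final consonant: -vu when the stem ends in a voiceless consonant (*mukfih*, *jubuh*, *buhuh*, *ejkis*); -pom when the stem ends in a voiced consonant (*judez*, *tuw*).
*gojes*: final consonant = /s/, voiceless → -vu → *gojesvu*.
*mevlaw* — final consonant /w/ (voiced) → -pom → *mevlawpom*.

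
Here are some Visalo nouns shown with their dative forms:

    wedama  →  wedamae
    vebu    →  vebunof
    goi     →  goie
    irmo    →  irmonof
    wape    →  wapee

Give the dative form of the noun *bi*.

bie

The pattern is rounding harmony: -nof when the last vowel of the stem is a rounded vowel (*vebu*, *irmo*); -e when the last vowel of the stem is an unrounded vowel (*wedama*, *goi*, *wape*).
*bi*: last vowel = /i/, an unrounded vowel → -e → *bie*.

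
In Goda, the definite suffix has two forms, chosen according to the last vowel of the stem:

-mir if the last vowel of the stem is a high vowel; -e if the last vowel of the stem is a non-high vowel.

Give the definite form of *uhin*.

uhinmir

Since the last vowel of *uhin* is /i/ (a high vowel), it takes -mir, giving *uhinmir*.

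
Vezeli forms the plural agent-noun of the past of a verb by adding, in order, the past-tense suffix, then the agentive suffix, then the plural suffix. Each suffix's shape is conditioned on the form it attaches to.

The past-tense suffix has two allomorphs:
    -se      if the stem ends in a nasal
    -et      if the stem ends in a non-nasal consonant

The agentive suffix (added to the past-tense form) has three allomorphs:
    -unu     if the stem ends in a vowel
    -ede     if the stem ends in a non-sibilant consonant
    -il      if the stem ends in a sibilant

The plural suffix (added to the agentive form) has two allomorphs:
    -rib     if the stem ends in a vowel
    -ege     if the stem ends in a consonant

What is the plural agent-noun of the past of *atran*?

atranseunurib

The final consonant of *atran* is /n/, which is a nasal, so the past-tense suffix is -se, giving *atranse*.
Since the final sound of the past-tense form *atranse* is /e/ (a vowel), it takes -unu, giving *atranseunu*.
The agentive form *atranseunu*: final sound = /u/, a vowel → -rib → *atranseunurib*.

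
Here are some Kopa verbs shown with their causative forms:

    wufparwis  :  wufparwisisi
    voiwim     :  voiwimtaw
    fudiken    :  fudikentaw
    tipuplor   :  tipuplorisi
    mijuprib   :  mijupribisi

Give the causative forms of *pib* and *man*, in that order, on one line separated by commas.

pibisi, mantaw

The alternation tracks the final consonant of the stem — -taw when the stem ends in a nasal (*voiwim*, *fudiken*); -isi when the stem ends in a non-nasal consonant (*wufparwis*, *tipuplor*, *mijuprib*).
The final consonant of *pib* is /b/, which is non-nasal, so the suffix is -isi, giving *pibisi*.
*man*: final consonant = /n/, a nasal → -taw → *mantaw*.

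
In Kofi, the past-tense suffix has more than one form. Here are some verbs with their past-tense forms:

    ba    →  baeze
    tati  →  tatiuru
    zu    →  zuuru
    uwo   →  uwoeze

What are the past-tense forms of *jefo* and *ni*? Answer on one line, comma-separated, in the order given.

The pattern is height harmony: -uru when the last vowel of the stem is a high vowel (*tati*, *zu*); -eze when the last vowel of the stem is a non-high vowel (*ba*, *uwo*).
Since the last vowel of *jefo* is /o/ (a non-high vowel), it takes -eze, giving *jefoeze*.
The last vowel of *ni* is /i/, which is a high vowel, so the suffix is -uru, giving *niuru*.

jefoeze, niuru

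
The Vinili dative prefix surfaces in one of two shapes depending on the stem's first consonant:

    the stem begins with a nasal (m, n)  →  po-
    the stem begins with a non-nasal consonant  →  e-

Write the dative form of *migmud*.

The first consonant of *migmud* is /m/, which is a nasal, so the prefix is po-, giving *pomigmud*.

pomigmud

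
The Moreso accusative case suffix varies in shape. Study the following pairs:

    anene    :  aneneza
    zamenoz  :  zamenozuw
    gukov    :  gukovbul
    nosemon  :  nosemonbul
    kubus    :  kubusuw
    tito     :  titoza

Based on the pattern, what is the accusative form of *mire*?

mireza

The alternation tracks the final sound of the stem — -uw when the stem ends in a sibilant (*zamenoz*, *kubus*); -bul when the stem ends in a non-sibilant consonant (*gukov*, *nosemon*); -za when the stem ends in a vowel (*anene*, *tito*).
The final sound of *mire* is /e/, which is a vowel, so the suffix is -za, giving *mireza*.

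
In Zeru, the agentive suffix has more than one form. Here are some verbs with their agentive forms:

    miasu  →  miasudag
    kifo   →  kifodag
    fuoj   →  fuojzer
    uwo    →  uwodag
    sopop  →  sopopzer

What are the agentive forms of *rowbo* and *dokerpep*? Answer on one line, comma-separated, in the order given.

rowbodag, dokerpepzer

The suffix is conditioned by the final sound: -zer when the stem ends in a consonant (*fuoj*, *sopop*); -dag when the stem ends in a vowel (*miasu*, *kifo*, *uwo*).
*rowbo* — final sound /o/ (a vowel) → -dag → *rowbodag*.
*dokerpep*: final sound = /p/, a consonant → -zer → *dokerpepzer*.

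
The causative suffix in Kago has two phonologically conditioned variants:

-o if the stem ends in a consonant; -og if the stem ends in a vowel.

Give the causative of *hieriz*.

*hieriz* — final sound /z/ (a consonant) → -o → *hierizo*.

hierizo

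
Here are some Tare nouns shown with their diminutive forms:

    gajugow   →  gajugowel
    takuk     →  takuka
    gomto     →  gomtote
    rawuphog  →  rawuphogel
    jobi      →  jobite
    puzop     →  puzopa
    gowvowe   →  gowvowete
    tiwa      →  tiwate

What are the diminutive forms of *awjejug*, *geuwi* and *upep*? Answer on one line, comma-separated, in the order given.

The alternation tracks the final sound of the stem — -a when the stem ends in a voiceless consonant (*takuk*, *puzop*); -el when the stem ends in a voiced consonant (*gajugow*, *rawuphog*); -te when the stem ends in a vowel (*gomto*, *jobi*, *gowvowe*, *tiwa*).
The final sound of *awjejug* is /g/, which is a voiced consonant, so the suffix is -el, giving *awjejugel*.
Since the final sound of *geuwi* is /i/ (a vowel), it takes -te, giving *geuwite*.
Since the final sound of *upep* is /p/ (a voiceless consonant), it takes -a, giving *upepa*.

awjejugel, geuwite, upepa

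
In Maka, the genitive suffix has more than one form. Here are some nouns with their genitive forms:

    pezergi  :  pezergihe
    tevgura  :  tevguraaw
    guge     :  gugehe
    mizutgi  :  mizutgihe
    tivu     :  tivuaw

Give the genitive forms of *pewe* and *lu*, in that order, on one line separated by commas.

The pattern is front/back vowel harmony: -he when the last vowel of the stem is a front vowel (*pezergi*, *guge*, *mizutgi*); -aw when the last vowel of the stem is a back vowel (*tevgura*, *tivu*).
*pewe* — last vowel /e/ (a front vowel) → -he → *pewehe*.
Since the last vowel of *lu* is /u/ (a back vowel), it takes -aw, giving *luaw*.

pewehe, luaw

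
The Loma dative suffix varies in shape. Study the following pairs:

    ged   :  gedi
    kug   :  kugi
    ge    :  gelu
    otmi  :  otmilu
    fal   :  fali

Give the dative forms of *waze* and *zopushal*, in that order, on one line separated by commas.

wazelu, zopushali

Looking at the final sound of each stem: -i when the stem ends in a consonant (*ged*, *kug*, *fal*); -lu when the stem ends in a vowel (*ge*, *otmi*).
The final sound of *waze* is /e/, which is a vowel, so the suffix is -lu, giving *wazelu*.
The final sound of *zopushal* is /l/, which is a consonant, so the suffix is -i, giving *zopushali*.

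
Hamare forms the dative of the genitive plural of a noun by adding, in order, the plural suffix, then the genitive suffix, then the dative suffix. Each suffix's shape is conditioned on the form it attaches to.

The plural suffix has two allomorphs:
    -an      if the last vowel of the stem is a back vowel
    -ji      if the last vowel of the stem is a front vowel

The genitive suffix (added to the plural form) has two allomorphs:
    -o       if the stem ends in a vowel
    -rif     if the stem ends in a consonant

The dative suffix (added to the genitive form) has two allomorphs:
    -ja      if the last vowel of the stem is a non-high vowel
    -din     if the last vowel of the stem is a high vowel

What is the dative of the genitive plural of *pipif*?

*pipif* — last vowel /i/ (a front vowel) → -ji → *pipifji*.
The plural form *pipifji*: final sound = /i/, a vowel → -o → *pipifjio*.
The genitive form *pipifjio* — last vowel /o/ (a non-high vowel) → -ja → *pipifjioja*.

pipifjioja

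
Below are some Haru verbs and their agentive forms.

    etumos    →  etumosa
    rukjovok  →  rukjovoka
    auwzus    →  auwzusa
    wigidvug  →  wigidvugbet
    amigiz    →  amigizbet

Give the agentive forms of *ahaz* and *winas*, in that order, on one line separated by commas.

ahazbet, winasa

The suffix is conditioned by the final consonant: -a when the stem ends in a voiceless consonant (*etumos*, *rukjovok*, *auwzus*); -bet when the stem ends in a voiced consonant (*wigidvug*, *amigiz*).
*ahaz*: final consonant = /z/, voiced → -bet → *ahazbet*.
Since the final consonant of *winas* is /s/ (voiceless), it takes -a, giving *winasa*.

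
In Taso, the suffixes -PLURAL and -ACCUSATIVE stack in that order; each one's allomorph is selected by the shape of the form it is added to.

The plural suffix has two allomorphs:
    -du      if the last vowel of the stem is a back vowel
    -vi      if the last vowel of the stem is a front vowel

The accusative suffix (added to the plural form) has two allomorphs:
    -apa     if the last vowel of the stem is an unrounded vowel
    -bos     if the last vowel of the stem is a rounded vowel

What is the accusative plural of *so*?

Since the last vowel of *so* is /o/ (a back vowel), it takes -du, giving *sodu*.
The last vowel of the plural form *sodu* is /u/, which is a rounded vowel, so the accusative suffix is -bos, giving *sodubos*.

sodubos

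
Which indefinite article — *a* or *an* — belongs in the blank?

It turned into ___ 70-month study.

The indefinite article is chosen by the initial *sound* of the following word, not its spelling.
The number *70* is spoken "seventy", beginning with /ˈsɛvənti/ — a consonant sound.
So the article is *a*: It turned into a 70-month study.

a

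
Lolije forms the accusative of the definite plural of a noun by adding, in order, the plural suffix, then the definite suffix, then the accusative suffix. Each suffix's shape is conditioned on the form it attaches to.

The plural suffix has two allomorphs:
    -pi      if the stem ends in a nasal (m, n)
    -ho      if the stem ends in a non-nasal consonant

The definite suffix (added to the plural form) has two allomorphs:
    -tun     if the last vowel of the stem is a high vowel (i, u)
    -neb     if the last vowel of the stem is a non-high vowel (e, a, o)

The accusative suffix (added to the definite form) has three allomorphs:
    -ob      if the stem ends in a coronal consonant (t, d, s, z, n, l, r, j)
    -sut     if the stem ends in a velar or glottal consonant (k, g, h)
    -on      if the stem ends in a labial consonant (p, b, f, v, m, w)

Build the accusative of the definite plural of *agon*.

agonpitunob

The final consonant of *agon* is /n/, which is a nasal, so the plural suffix is -pi, giving *agonpi*.
The plural form *agonpi* — last vowel /i/ (a high vowel) → -tun → *agonpitun*.
The definite form *agonpitun*: final consonant = /n/, coronal → -ob → *agonpitunob*.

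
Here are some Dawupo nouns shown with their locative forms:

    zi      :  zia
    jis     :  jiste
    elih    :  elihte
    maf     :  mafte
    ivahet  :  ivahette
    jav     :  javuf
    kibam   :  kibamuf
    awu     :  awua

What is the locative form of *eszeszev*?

The pattern is voicing of the final sound: -te when the stem ends in a voiceless consonant (*jis*, *elih*, *maf*, *ivahet*); -uf when the stem ends in a voiced consonant (*jav*, *kibam*); -a when the stem ends in a vowel (*zi*, *awu*).
*eszeszev*: final sound = /v/, a voiced consonant → -uf → *eszeszevuf*.

eszeszevuf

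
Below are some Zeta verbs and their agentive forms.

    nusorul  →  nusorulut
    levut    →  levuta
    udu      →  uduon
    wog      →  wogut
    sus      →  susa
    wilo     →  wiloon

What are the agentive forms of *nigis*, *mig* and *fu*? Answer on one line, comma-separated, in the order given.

The suffix is conditioned by the final sound: -a when the stem ends in a voiceless consonant (*levut*, *sus*); -ut when the stem ends in a voiced consonant (*nusorul*, *wog*); -on when the stem ends in a vowel (*udu*, *wilo*).
Since the final sound of *nigis* is /s/ (a voiceless consonant), it takes -a, giving *nigisa*.
The final sound of *mig* is /g/, which is a voiced consonant, so the suffix is -ut, giving *migut*.
*fu*: final sound = /u/, a vowel → -on → *fuon*.

nigisa, migut, fuon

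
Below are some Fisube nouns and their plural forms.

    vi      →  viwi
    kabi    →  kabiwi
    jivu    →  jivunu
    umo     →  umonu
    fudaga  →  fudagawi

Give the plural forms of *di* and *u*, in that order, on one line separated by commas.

diwi, unu

The pattern is rounding harmony: -nu when the last vowel of the stem is a rounded vowel (*jivu*, *umo*); -wi when the last vowel of the stem is an unrounded vowel (*vi*, *kabi*, *fudaga*).
*di* — last vowel /i/ (an unrounded vowel) → -wi → *diwi*.
*u*: last vowel = /u/, a rounded vowel → -nu → *unu*.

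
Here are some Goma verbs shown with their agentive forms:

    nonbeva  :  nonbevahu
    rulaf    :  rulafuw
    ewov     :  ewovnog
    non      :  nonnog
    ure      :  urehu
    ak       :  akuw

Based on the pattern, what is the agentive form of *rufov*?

The pattern is voicing of the final sound: -uw when the stem ends in a voiceless consonant (*rulaf*, *ak*); -nog when the stem ends in a voiced consonant (*ewov*, *non*); -hu when the stem ends in a vowel (*nonbeva*, *ure*).
The final sound of *rufov* is /v/, which is a voiced consonant, so the suffix is -nog, giving *rufovnog*.

rufovnog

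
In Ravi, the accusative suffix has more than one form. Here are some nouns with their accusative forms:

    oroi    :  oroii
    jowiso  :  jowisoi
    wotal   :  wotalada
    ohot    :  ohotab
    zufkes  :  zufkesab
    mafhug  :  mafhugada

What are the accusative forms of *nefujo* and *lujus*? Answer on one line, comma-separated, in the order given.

The alternation tracks the final sound of the stem — -ab when the stem ends in a voiceless consonant (*ohot*, *zufkes*); -ada when the stem ends in a voiced consonant (*wotal*, *mafhug*); -i when the stem ends in a vowel (*oroi*, *jowiso*).
*nefujo*: final sound = /o/, a vowel → -i → *nefujoi*.
Since the final sound of *lujus* is /s/ (a voiceless consonant), it takes -ab, giving *lujusab*.

nefujoi, lujusab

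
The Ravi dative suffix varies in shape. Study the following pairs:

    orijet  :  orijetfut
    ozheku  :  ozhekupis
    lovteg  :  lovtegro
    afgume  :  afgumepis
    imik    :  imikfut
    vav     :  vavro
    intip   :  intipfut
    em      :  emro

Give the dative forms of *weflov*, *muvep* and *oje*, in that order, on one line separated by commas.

The suffix is conditioned by the final sound: -fut when the stem ends in a voiceless consonant (*orijet*, *imik*, *intip*); -ro when the stem ends in a voiced consonant (*lovteg*, *vav*, *em*); -pis when the stem ends in a vowel (*ozheku*, *afgume*).
Since the final sound of *weflov* is /v/ (a voiced consonant), it takes -ro, giving *weflovro*.
Since the final sound of *muvep* is /p/ (a voiceless consonant), it takes -fut, giving *muvepfut*.
*oje*: final sound = /e/, a vowel → -pis → *ojepis*.

weflovro, muvepfut, ojepis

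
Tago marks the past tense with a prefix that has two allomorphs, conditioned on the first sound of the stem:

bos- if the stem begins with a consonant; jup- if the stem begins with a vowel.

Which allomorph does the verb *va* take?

bos-

*va*: first sound = /v/, a consonant → bos-.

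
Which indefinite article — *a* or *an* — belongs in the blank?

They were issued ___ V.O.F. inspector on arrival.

a

The indefinite article is chosen by the initial *sound* of the following word, not its spelling.
The initialism *V.O.F.* is read letter by letter; the first letter, V, is pronounced /viː/, which begins with a consonant sound.
So the article is *a*: They were issued a V.O.F. inspector on arrival.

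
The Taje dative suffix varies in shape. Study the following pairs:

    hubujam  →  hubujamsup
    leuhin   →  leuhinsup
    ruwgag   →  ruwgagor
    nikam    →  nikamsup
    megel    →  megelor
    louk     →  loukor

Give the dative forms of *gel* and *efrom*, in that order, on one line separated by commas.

gelor, efromsup

The alternation tracks the final consonant of the stem — -sup when the stem ends in a nasal (*hubujam*, *leuhin*, *nikam*); -or when the stem ends in a non-nasal consonant (*ruwgag*, *megel*, *louk*).
*gel* — final consonant /l/ (non-nasal) → -or → *gelor*.
*efrom*: final consonant = /m/, a nasal → -sup → *efromsup*.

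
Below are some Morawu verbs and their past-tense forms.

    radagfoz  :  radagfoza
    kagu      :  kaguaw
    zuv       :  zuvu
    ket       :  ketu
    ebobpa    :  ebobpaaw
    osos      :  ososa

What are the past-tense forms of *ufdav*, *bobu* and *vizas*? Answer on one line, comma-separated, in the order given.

ufdavu, bobuaw, vizasa

The suffix is conditioned by the final sound: -a when the stem ends in a sibilant (*radagfoz*, *osos*); -u when the stem ends in a non-sibilant consonant (*zuv*, *ket*); -aw when the stem ends in a vowel (*kagu*, *ebobpa*).
Since the final sound of *ufdav* is /v/ (a non-sibilant consonant), it takes -u, giving *ufdavu*.
*bobu* — final sound /u/ (a vowel) → -aw → *bobuaw*.
*vizas* — final sound /s/ (a sibilant) → -a → *vizasa*.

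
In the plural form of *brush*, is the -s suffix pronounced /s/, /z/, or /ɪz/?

/ɪz/

The stem *brush* ends in a sibilant (/s, z, ʃ, ʒ, tʃ, dʒ/).
The plural suffix surfaces as /ɪz/ after sibilants, /s/ after other voiceless consonants, and /z/ after other voiced sounds.
So the plural -s on *brush* is pronounced /ɪz/.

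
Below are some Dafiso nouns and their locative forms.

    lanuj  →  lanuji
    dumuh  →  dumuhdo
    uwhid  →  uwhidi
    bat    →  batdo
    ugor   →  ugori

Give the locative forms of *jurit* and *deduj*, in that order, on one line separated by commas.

The alternation tracks the final consonant of the stem — -do when the stem ends in a voiceless consonant (*dumuh*, *bat*); -i when the stem ends in a voiced consonant (*lanuj*, *uwhid*, *ugor*).
*jurit* — final consonant /t/ (voiceless) → -do → *juritdo*.
The final consonant of *deduj* is /j/, which is voiced, so the suffix is -i, giving *deduji*.

juritdo, deduji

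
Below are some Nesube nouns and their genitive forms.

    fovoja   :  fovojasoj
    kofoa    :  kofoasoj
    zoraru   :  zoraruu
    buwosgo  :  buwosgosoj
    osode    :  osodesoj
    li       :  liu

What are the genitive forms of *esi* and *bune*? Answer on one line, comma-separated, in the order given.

esiu, bunesoj

The pattern is height harmony: -u when the last vowel of the stem is a high vowel (*zoraru*, *li*); -soj when the last vowel of the stem is a non-high vowel (*fovoja*, *kofoa*, *buwosgo*, *osode*).
Since the last vowel of *esi* is /i/ (a high vowel), it takes -u, giving *esiu*.
*bune* — last vowel /e/ (a non-high vowel) → -soj → *bunesoj*.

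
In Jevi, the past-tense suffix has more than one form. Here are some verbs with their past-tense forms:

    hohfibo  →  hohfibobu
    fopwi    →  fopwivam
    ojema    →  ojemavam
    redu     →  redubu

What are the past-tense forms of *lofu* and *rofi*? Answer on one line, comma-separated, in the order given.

lofubu, rofivam

The alternation tracks the last vowel of the stem — -bu when the last vowel of the stem is a rounded vowel (*hohfibo*, *redu*); -vam when the last vowel of the stem is an unrounded vowel (*fopwi*, *ojema*).
*lofu*: last vowel = /u/, a rounded vowel → -bu → *lofubu*.
*rofi*: last vowel = /i/, an unrounded vowel → -vam → *rofivam*.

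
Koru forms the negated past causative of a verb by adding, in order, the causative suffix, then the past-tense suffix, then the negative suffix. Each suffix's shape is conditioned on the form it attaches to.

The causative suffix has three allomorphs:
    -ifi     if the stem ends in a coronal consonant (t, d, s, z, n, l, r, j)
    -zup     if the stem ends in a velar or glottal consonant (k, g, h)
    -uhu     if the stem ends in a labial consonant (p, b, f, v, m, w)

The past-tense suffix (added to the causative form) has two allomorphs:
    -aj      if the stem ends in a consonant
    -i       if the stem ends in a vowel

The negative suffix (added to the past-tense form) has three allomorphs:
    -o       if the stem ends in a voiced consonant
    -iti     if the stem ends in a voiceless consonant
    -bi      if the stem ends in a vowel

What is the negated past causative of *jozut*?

jozutifiibi

Since the final consonant of *jozut* is /t/ (coronal), it takes -ifi, giving *jozutifi*.
Since the final sound of the causative form *jozutifi* is /i/ (a vowel), it takes -i, giving *jozutifii*.
Since the final sound of the past-tense form *jozutifii* is /i/ (a vowel), it takes -bi, giving *jozutifiibi*.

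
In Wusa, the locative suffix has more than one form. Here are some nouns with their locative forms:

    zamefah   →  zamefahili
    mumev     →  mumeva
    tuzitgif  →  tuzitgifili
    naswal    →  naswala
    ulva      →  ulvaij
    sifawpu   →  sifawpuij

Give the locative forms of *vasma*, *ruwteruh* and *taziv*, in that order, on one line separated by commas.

vasmaij, ruwteruhili, taziva

The suffix is conditioned by the final sound: -ili when the stem ends in a voiceless consonant (*zamefah*, *tuzitgif*); -a when the stem ends in a voiced consonant (*mumev*, *naswal*); -ij when the stem ends in a vowel (*ulva*, *sifawpu*).
*vasma*: final sound = /a/, a vowel → -ij → *vasmaij*.
*ruwteruh*: final sound = /h/, a voiceless consonant → -ili → *ruwteruhili*.
*taziv* — final sound /v/ (a voiced consonant) → -a → *taziva*.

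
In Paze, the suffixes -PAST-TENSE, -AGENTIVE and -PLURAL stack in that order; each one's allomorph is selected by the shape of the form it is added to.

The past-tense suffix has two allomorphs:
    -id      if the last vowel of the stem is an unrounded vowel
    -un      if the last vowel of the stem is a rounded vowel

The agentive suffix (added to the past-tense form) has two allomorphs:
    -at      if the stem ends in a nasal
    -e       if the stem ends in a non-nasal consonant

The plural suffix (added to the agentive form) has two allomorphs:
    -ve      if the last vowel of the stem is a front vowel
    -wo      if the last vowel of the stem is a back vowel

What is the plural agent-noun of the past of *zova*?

zovaideve

Since the last vowel of *zova* is /a/ (an unrounded vowel), it takes -id, giving *zovaid*.
The past-tense form *zovaid* — final consonant /d/ (non-nasal) → -e → *zovaide*.
The last vowel of the agentive form *zovaide* is /e/, which is a front vowel, so the plural suffix is -ve, giving *zovaideve*.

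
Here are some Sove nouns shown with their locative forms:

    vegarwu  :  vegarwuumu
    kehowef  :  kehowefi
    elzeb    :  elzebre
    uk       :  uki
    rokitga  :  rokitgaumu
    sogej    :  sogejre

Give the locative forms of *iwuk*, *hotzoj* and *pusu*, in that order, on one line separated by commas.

iwuki, hotzojre, pusuumu

The alternation tracks the final sound of the stem — -i when the stem ends in a voiceless consonant (*kehowef*, *uk*); -re when the stem ends in a voiced consonant (*elzeb*, *sogej*); -umu when the stem ends in a vowel (*vegarwu*, *rokitga*).
Since the final sound of *iwuk* is /k/ (a voiceless consonant), it takes -i, giving *iwuki*.
Since the final sound of *hotzoj* is /j/ (a voiced consonant), it takes -re, giving *hotzojre*.
*pusu*: final sound = /u/, a vowel → -umu → *pusuumu*.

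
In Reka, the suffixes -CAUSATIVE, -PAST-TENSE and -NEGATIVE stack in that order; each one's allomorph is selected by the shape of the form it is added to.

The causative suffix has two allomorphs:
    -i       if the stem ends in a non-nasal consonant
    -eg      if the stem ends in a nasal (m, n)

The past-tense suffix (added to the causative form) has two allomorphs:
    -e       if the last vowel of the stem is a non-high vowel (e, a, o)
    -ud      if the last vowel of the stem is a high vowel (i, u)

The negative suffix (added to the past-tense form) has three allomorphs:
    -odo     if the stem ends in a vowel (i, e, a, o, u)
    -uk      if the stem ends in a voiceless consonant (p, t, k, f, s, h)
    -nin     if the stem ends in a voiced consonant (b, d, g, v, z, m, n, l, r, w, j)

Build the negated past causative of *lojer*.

lojeriudnin

*lojer*: final consonant = /r/, non-nasal → -i → *lojeri*.
The last vowel of the causative form *lojeri* is /i/, which is a high vowel, so the past-tense suffix is -ud, giving *lojeriud*.
The past-tense form *lojeriud*: final sound = /d/, a voiced consonant → -nin → *lojeriudnin*.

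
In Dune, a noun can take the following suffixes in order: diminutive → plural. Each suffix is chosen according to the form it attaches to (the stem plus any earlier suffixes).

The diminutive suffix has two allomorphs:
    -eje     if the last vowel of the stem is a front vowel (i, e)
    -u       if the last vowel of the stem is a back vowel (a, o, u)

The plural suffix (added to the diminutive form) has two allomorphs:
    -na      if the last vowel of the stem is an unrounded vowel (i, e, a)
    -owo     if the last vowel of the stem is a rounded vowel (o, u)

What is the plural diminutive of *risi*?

risiejena

*risi* — last vowel /i/ (a front vowel) → -eje → *risieje*.
The diminutive form *risieje*: last vowel = /e/, an unrounded vowel → -na → *risiejena*.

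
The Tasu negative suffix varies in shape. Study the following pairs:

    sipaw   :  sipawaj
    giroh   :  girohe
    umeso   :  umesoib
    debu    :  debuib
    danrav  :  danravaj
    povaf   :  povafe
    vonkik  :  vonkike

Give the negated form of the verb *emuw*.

The suffix is conditioned by the final sound: -e when the stem ends in a voiceless consonant (*giroh*, *povaf*, *vonkik*); -aj when the stem ends in a voiced consonant (*sipaw*, *danrav*); -ib when the stem ends in a vowel (*umeso*, *debu*).
Since the final sound of *emuw* is /w/ (a voiced consonant), it takes -aj, giving *emuwaj*.

emuwaj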